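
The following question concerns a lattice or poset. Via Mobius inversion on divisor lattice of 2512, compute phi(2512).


phi(n) = n * prod_{p|n} (1 - 1/p).
Prime divisors of 2512: [2, 157]
phi(2512) = 2512 * (1 - 1/2) * (1 - 1/157)
phi(2512) = 1248


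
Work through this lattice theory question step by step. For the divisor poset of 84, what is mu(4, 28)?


In a divisor lattice, mu(a,b) = mu(b/a) where mu is the classical Mobius function.
b/a = 28/4 = 7
Prime factorization of 7: primes [7]
7 is squarefree with 1 prime factor(s), so mu(7) = (-1)^1 = -1


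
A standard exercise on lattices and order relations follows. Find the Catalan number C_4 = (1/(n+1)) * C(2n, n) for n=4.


C(n) = C(2n, n) / (n+1).
C(8, 4) = 70
C(4) = 70 / 5 = 14


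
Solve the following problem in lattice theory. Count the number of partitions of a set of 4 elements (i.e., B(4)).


B(n) = number of set partitions of an n-element set.
B(n) satisfies the recurrence: B(n+1) = sum_k C(n,k)*B(k).
B(4) = 15


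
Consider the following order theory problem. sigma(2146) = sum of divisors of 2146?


sigma(n) = sum of divisors.
Divisors of 2146: [1, 2, 29, 37, 58, 74, 1073, 2146]
Sum = 3420


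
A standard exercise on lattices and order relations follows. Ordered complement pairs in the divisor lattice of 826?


Complement pair (a,b): a meet b = bottom, a join b = top.
Here: gcd(a,b)=1 and lcm(a,b)=826, i.e. a*b=826 with a,b coprime.
Pairs found: (1,826), (2,413), (7,118), (14,59), ... (4 more)
Total ordered pairs: 8


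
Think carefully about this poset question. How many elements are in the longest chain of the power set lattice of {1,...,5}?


A chain is a totally ordered subset; we count the number of elements in a maximum chain.
Compute, for each element x, the size of the longest chain ending at x:
  {}: 1
  {1}: 2
  {2}: 2
  {3}: 2
  {4}: 2
  {5}: 2
  ...
A maximum chain: {} < {1} < {1,2} < {1,2,3} < {1,2,3,4} < {1,2,3,4,5}
Number of elements in the longest chain: 6


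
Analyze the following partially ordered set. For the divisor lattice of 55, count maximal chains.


A maximal chain goes from the minimum element to a maximal element via cover relations.
Counting all min-to-max paths in the cover graph.
Total maximal chains: 2


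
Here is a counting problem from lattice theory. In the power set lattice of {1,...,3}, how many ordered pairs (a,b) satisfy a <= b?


The order relation is {(a,b) : a <= b}, reflexive so it includes (a,a).
Examples: ({},{}), ({},{1,2}), ({},{1,2,3}), ({},{1,3}), ({},{1}), ...
Total ordered pairs: 27


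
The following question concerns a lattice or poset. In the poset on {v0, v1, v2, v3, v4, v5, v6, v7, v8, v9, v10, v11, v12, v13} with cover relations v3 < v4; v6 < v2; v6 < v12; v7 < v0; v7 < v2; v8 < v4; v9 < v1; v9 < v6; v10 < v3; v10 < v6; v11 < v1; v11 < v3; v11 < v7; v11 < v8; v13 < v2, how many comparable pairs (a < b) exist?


A comparable pair {a,b} has a < b or b < a in the order.
Count unordered pairs where one element is strictly below the other.
Examples: {v0,v7}, {v0,v11}, {v1,v9}, {v1,v11}, ...
Total comparable pairs: 23


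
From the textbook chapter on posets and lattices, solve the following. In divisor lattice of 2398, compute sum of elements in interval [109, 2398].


Interval [109,2398] in divisors of 2398: [109, 218, 1199, 2398]
Sum = 3924


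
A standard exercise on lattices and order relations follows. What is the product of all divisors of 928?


Divisors of 928: [1, 2, 4, 8, 16, 29, 32, 58, 116, 232, 464, 928]
Product = n^(d(n)/2) = 928^(12/2)
Product = 638686677648277504


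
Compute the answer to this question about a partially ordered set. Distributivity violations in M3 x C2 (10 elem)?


Distributive law: a ^ (b v c) = (a ^ b) v (a ^ c).
Check all 10^3 = 1000 ordered triples (a,b,c).
  e.g. a=(a1,0), b=(a2,0), c=(a3,0): lhs=(a1,0) != rhs=(0,0)
  e.g. a=(a1,0), b=(a2,0), c=(a3,1): lhs=(a1,0) != rhs=(0,0)
Total violating triples: 48


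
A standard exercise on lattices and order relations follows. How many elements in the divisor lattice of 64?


Divisors of 64: [1, 2, 4, 8, 16, 32, 64]
Count: 7


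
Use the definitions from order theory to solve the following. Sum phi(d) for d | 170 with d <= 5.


Divisors of 170 up to 5: [1, 2, 5]
phi values: [1, 1, 4]
Sum = 6


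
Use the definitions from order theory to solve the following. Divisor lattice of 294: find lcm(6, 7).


In a divisor lattice, join = lcm (least common multiple).
gcd(6,7) = 1
lcm(6,7) = 6*7/gcd = 42/1 = 42


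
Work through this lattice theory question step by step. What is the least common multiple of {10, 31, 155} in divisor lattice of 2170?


In a divisor lattice, join = lcm (least common multiple).
Compute lcm iteratively: start with first element, then lcm(current, next).
Elements: [10, 31, 155]
lcm(10,31) = 310
lcm(310,155) = 310
Final lcm = 310


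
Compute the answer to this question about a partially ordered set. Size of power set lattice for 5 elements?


Power set = 2^n.
2^5 = 32


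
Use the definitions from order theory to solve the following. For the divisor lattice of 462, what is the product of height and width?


Height = length of longest chain minus 1; width = size of largest antichain.
A maximum chain: 1 | 11 | 77 | 231 | 462  (height 4).
A maximum antichain: {6, 14, 21, 22, 33, 77}  (width 6).
Product = 4 * 6 = 24


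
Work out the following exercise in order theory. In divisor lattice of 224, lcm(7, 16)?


Join=lcm.
gcd(7,16)=1
lcm=112


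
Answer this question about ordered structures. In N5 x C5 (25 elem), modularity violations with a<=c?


Modular law: if a <= c then a v (b ^ c) = (a v b) ^ c.
Check all triples (a,b,c) with a <= c among 25 elements.
  e.g. a=(a,0), b=(c,0), c=(b,0): lhs=(a,0) != rhs=(b,0)
  e.g. a=(a,0), b=(c,1), c=(b,0): lhs=(a,0) != rhs=(b,0)
Total violating triples: 75


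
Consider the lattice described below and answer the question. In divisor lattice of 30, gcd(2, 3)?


Meet=gcd.
gcd(2,3)=1


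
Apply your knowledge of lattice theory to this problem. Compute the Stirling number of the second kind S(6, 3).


S(n,k) = k*S(n-1,k) + S(n-1,k-1).
S(5,3) = 25, S(5,2) = 15
S(6,3) = 3*25 + 15 = 75 + 15
S(6,3) = 90


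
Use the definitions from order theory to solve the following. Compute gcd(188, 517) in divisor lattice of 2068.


In a divisor lattice, meet = gcd (greatest common divisor).
By Euclidean algorithm or factoring: gcd(188,517) = 47


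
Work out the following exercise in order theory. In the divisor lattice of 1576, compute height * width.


Height = length of longest chain minus 1; width = size of largest antichain.
A maximum chain: 1 | 197 | 394 | 788 | 1576  (height 4).
A maximum antichain: {2, 197}  (width 2).
Product = 4 * 2 = 8


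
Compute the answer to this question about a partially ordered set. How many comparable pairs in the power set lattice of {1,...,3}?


A comparable pair {a,b} has a < b or b < a in the order.
Count unordered pairs where one element is strictly below the other.
Examples: {{},{1}}, {{},{2}}, {{},{3}}, {{},{1,2}}, ...
Total comparable pairs: 19


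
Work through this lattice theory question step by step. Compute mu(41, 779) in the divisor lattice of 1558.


In a divisor lattice, mu(a,b) = mu(b/a) where mu is the classical Mobius function.
b/a = 779/41 = 19
Prime factorization of 19: primes [19]
19 is squarefree with 1 prime factor(s), so mu(19) = (-1)^1 = -1


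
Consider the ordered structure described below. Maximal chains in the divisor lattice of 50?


A maximal chain goes from the minimum element to a maximal element via cover relations.
Counting all min-to-max paths in the cover graph.
Total maximal chains: 3


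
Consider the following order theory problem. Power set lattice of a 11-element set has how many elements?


Power set = 2^n.
2^11 = 2048


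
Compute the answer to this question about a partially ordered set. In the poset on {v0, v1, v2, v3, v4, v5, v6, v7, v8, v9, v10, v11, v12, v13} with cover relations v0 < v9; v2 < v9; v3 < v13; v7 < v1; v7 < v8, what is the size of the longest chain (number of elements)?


A chain is a totally ordered subset; we count the number of elements in a maximum chain.
Compute, for each element x, the size of the longest chain ending at x:
  v0: 1
  v2: 1
  v3: 1
  v4: 1
  v5: 1
  v6: 1
  ...
A maximum chain: v7 < v1
Number of elements in the longest chain: 2


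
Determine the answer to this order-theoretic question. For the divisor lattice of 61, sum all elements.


sigma(n) = sum of divisors.
Divisors of 61: [1, 61]
Sum = 62


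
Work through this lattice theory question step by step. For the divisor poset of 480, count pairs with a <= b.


The order relation is {(a,b) : a <= b}, reflexive so it includes (a,a).
Examples: (1,1), (1,10), (1,12), (1,120), (1,15), ...
Total ordered pairs: 189


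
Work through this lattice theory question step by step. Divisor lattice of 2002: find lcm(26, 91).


In a divisor lattice, join = lcm (least common multiple).
gcd(26,91) = 13
lcm(26,91) = 26*91/gcd = 2366/13 = 182


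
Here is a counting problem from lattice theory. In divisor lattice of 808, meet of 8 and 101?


In a divisor lattice, meet = gcd (greatest common divisor).
By Euclidean algorithm or factoring: gcd(8,101) = 1


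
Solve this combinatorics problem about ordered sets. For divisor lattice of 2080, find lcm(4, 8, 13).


In a divisor lattice, join = lcm (least common multiple).
Compute lcm iteratively: start with first element, then lcm(current, next).
Elements: [4, 8, 13]
lcm(4,8) = 8
lcm(8,13) = 104
Final lcm = 104


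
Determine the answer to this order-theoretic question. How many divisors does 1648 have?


Divisors of 1648: [1, 2, 4, 8, 16, 103, 206, 412, 824, 1648]
Count: 10


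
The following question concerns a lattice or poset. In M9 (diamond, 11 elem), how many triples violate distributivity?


Distributive law: a ^ (b v c) = (a ^ b) v (a ^ c).
Check all 11^3 = 1331 ordered triples (a,b,c).
  e.g. a=a1, b=a2, c=a3: lhs=a1 != rhs=0
  e.g. a=a1, b=a2, c=a4: lhs=a1 != rhs=0
Total violating triples: 504


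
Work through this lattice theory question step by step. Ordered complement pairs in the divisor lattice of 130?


Complement pair (a,b): a meet b = bottom, a join b = top.
Here: gcd(a,b)=1 and lcm(a,b)=130, i.e. a*b=130 with a,b coprime.
Pairs found: (1,130), (2,65), (5,26), (10,13), ... (4 more)
Total ordered pairs: 8


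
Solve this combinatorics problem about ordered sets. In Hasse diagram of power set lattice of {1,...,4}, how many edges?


A cover relation a -< b holds when a < b with no c strictly between.
Cover relations:
  {} -< {1}
  {} -< {2}
  {} -< {3}
  {} -< {4}
  {1} -< {1,2}
  {1} -< {1,3}
  {1} -< {1,4}
  {2} -< {1,2}
  ...24 more
Total: 32


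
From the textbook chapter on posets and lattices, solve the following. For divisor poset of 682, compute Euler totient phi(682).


phi(n) = n * prod_{p|n} (1 - 1/p).
Prime divisors of 682: [2, 11, 31]
phi(682) = 682 * (1 - 1/2) * (1 - 1/11) * (1 - 1/31)
phi(682) = 300


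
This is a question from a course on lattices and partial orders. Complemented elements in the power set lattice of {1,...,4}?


An element a is complemented if some b has a meet b = bottom, a join b = top.
every subset A has complement S\A, so all elements are complemented.
Complemented elements: {}, {1}, {2}, {3}, {4}, {1,2}, ... (10 more)
Count: 16


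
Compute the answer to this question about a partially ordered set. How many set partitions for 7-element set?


B(n) = number of set partitions of an n-element set.
B(n) satisfies the recurrence: B(n+1) = sum_k C(n,k)*B(k).
B(7) = 877


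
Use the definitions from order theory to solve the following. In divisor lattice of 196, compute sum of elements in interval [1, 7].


Interval [1,7] in divisors of 196: [1, 7]
Sum = 8


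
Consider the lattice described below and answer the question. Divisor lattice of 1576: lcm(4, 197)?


Join=lcm.
gcd(4,197)=1
lcm=788


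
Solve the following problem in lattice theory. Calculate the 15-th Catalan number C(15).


C(n) = C(2n, n) / (n+1).
C(30, 15) = 155117520
C(15) = 155117520 / 16 = 9694845


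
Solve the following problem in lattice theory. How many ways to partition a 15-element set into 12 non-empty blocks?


S(n,k) = k*S(n-1,k) + S(n-1,k-1).
S(14,12) = 3367, S(14,11) = 66066
S(15,12) = 12*3367 + 66066 = 40404 + 66066
S(15,12) = 106470


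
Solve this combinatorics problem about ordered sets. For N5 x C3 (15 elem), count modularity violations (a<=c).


Modular law: if a <= c then a v (b ^ c) = (a v b) ^ c.
Check all triples (a,b,c) with a <= c among 15 elements.
  e.g. a=(a,0), b=(c,0), c=(b,0): lhs=(a,0) != rhs=(b,0)
  e.g. a=(a,0), b=(c,1), c=(b,0): lhs=(a,0) != rhs=(b,0)
Total violating triples: 18


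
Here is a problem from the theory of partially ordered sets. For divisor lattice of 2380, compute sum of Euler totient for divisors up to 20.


Divisors of 2380 up to 20: [1, 2, 4, 5, 7, 10, 14, 17, 20]
phi values: [1, 1, 2, 4, 6, 4, 6, 16, 8]
Sum = 48


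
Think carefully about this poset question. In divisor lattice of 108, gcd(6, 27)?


Meet=gcd.
gcd(6,27)=3


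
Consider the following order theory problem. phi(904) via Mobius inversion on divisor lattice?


phi(n) = n * prod_{p|n} (1 - 1/p).
Prime divisors of 904: [2, 113]
phi(904) = 904 * (1 - 1/2) * (1 - 1/113)
phi(904) = 448


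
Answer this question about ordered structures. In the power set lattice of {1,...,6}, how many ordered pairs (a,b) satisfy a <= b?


The order relation is {(a,b) : a <= b}, reflexive so it includes (a,a).
Examples: ({},{}), ({},{1,2}), ({},{1,2,3}), ({},{1,2,3,4}), ({},{1,2,3,4,5}), ...
Total ordered pairs: 729


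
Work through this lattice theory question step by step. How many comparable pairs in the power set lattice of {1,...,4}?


A comparable pair {a,b} has a < b or b < a in the order.
Count unordered pairs where one element is strictly below the other.
Examples: {{},{1}}, {{},{2}}, {{},{3}}, {{},{4}}, ...
Total comparable pairs: 65


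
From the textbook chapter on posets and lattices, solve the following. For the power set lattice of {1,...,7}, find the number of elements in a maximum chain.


A chain is a totally ordered subset; we count the number of elements in a maximum chain.
Compute, for each element x, the size of the longest chain ending at x:
  {}: 1
  {1}: 2
  {2}: 2
  {3}: 2
  {4}: 2
  {5}: 2
  ...
A maximum chain: {} < {1} < {1,2} < {1,2,3} < {1,2,3,4} < {1,2,3,4,5} < {1,2,3,4,5,6} < {1,2,3,4,5,6,7}
Number of elements in the longest chain: 8


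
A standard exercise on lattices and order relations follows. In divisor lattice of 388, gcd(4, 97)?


Meet=gcd.
gcd(4,97)=1


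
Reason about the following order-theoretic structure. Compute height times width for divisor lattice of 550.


Height = length of longest chain minus 1; width = size of largest antichain.
A maximum chain: 1 | 11 | 55 | 275 | 550  (height 4).
A maximum antichain: {10, 22, 25, 55}  (width 4).
Product = 4 * 4 = 16


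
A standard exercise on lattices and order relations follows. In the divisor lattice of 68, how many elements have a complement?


An element a is complemented if some b has a meet b = bottom, a join b = top.
a is complemented iff gcd(a, n/a)=1, i.e. a is a unitary divisor of 68.
Complemented elements: 1, 4, 17, 68
Count: 4


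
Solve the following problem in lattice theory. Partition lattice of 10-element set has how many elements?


B(n) = number of set partitions of an n-element set.
B(n) satisfies the recurrence: B(n+1) = sum_k C(n,k)*B(k).
B(10) = 115975


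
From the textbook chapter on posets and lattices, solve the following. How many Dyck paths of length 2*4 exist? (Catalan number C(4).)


C(n) = C(2n, n) / (n+1).
C(8, 4) = 70
C(4) = 70 / 5 = 14


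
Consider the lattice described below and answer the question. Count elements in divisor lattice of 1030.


Divisors of 1030: [1, 2, 5, 10, 103, 206, 515, 1030]
Count: 8


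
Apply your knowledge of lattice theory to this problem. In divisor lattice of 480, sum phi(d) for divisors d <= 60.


Divisors of 480 up to 60: [1, 2, 3, 4, 5, 6, 8, 10, 12, 15, 16, 20, 24, 30, 32, 40, 48, 60]
phi values: [1, 1, 2, 2, 4, 2, 4, 4, 4, 8, 8, 8, 8, 8, 16, 16, 16, 16]
Sum = 128


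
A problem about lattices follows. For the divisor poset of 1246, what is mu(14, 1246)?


In a divisor lattice, mu(a,b) = mu(b/a) where mu is the classical Mobius function.
b/a = 1246/14 = 89
Prime factorization of 89: primes [89]
89 is squarefree with 1 prime factor(s), so mu(89) = (-1)^1 = -1


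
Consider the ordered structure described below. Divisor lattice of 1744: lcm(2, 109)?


Join=lcm.
gcd(2,109)=1
lcm=218


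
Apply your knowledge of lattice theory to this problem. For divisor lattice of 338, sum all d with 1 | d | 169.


Interval [1,169] in divisors of 338: [1, 13, 169]
Sum = 183


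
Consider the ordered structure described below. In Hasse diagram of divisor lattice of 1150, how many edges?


A cover relation a -< b holds when a < b with no c strictly between.
Cover relations:
  1 -< 2
  1 -< 5
  1 -< 23
  2 -< 10
  2 -< 46
  5 -< 10
  5 -< 25
  5 -< 115
  ...12 more
Total: 20


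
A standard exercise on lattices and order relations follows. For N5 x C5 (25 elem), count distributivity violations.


Distributive law: a ^ (b v c) = (a ^ b) v (a ^ c).
Check all 25^3 = 15625 ordered triples (a,b,c).
  e.g. a=(b,0), b=(a,0), c=(c,0): lhs=(b,0) != rhs=(a,0)
  e.g. a=(b,0), b=(a,0), c=(c,1): lhs=(b,0) != rhs=(a,0)
Total violating triples: 250


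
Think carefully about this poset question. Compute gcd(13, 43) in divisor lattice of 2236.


In a divisor lattice, meet = gcd (greatest common divisor).
By Euclidean algorithm or factoring: gcd(13,43) = 1


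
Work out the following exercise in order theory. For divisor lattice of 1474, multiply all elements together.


Divisors of 1474: [1, 2, 11, 22, 67, 134, 737, 1474]
Product = n^(d(n)/2) = 1474^(8/2)
Product = 4720521000976


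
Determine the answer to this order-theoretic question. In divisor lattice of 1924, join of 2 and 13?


In a divisor lattice, join = lcm (least common multiple).
gcd(2,13) = 1
lcm(2,13) = 2*13/gcd = 26/1 = 26


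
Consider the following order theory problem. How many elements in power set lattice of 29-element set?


Power set = 2^n.
2^29 = 536870912


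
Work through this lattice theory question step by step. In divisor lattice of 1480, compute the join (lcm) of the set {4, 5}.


In a divisor lattice, join = lcm (least common multiple).
Compute lcm iteratively: start with first element, then lcm(current, next).
Elements: [4, 5]
lcm(4,5) = 20
Final lcm = 20


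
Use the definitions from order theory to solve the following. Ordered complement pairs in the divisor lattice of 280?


Complement pair (a,b): a meet b = bottom, a join b = top.
Here: gcd(a,b)=1 and lcm(a,b)=280, i.e. a*b=280 with a,b coprime.
Pairs found: (1,280), (5,56), (7,40), (8,35), ... (4 more)
Total ordered pairs: 8


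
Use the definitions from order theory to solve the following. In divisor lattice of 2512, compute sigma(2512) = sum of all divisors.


sigma(n) = sum of divisors.
Divisors of 2512: [1, 2, 4, 8, 16, 157, 314, 628, 1256, 2512]
Sum = 4898


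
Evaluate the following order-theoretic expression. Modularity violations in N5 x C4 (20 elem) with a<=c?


Modular law: if a <= c then a v (b ^ c) = (a v b) ^ c.
Check all triples (a,b,c) with a <= c among 20 elements.
  e.g. a=(a,0), b=(c,0), c=(b,0): lhs=(a,0) != rhs=(b,0)
  e.g. a=(a,0), b=(c,1), c=(b,0): lhs=(a,0) != rhs=(b,0)
Total violating triples: 40


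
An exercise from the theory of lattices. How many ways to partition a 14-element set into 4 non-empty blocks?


S(n,k) = k*S(n-1,k) + S(n-1,k-1).
S(13,4) = 2532530, S(13,3) = 261625
S(14,4) = 4*2532530 + 261625 = 10130120 + 261625
S(14,4) = 10391745


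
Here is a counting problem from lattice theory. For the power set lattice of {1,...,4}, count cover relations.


A cover relation a -< b holds when a < b with no c strictly between.
Cover relations:
  {} -< {1}
  {} -< {2}
  {} -< {3}
  {} -< {4}
  {1} -< {1,2}
  {1} -< {1,3}
  {1} -< {1,4}
  {2} -< {1,2}
  ...24 more
Total: 32


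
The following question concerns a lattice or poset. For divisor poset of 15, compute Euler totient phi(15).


phi(n) = n * prod_{p|n} (1 - 1/p).
Prime divisors of 15: [3, 5]
phi(15) = 15 * (1 - 1/3) * (1 - 1/5)
phi(15) = 8


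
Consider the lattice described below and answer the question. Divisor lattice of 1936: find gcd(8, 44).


In a divisor lattice, meet = gcd (greatest common divisor).
By Euclidean algorithm or factoring: gcd(8,44) = 4


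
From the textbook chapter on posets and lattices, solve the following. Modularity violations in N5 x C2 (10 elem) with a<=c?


Modular law: if a <= c then a v (b ^ c) = (a v b) ^ c.
Check all triples (a,b,c) with a <= c among 10 elements.
  e.g. a=(a,0), b=(c,0), c=(b,0): lhs=(a,0) != rhs=(b,0)
  e.g. a=(a,0), b=(c,1), c=(b,0): lhs=(a,0) != rhs=(b,0)
Total violating triples: 6


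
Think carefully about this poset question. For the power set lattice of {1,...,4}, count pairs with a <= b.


The order relation is {(a,b) : a <= b}, reflexive so it includes (a,a).
Examples: ({},{}), ({},{1,2}), ({},{1,2,3}), ({},{1,2,3,4}), ({},{1,2,4}), ...
Total ordered pairs: 81


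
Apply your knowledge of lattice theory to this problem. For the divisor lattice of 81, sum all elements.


sigma(n) = sum of divisors.
Divisors of 81: [1, 3, 9, 27, 81]
Sum = 121


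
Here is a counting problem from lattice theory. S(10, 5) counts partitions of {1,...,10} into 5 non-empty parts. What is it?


S(n,k) = k*S(n-1,k) + S(n-1,k-1).
S(9,5) = 6951, S(9,4) = 7770
S(10,5) = 5*6951 + 7770 = 34755 + 7770
S(10,5) = 42525


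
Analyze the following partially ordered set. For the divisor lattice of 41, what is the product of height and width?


Height = length of longest chain minus 1; width = size of largest antichain.
A maximum chain: 1 | 41  (height 1).
A maximum antichain: {1}  (width 1).
Product = 1 * 1 = 1


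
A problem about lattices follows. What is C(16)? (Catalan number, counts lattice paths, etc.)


C(n) = C(2n, n) / (n+1).
C(32, 16) = 601080390
C(16) = 601080390 / 17 = 35357670


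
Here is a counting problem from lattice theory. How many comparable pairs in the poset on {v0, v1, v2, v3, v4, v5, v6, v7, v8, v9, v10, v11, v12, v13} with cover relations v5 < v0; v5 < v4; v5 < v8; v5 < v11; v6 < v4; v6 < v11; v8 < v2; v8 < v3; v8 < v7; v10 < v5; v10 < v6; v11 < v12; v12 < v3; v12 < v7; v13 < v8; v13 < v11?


A comparable pair {a,b} has a < b or b < a in the order.
Count unordered pairs where one element is strictly below the other.
Examples: {v0,v5}, {v0,v10}, {v2,v5}, {v2,v8}, ...
Total comparable pairs: 37


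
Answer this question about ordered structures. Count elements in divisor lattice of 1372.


Divisors of 1372: [1, 2, 4, 7, 14, 28, 49, 98, 196, 343, 686, 1372]
Count: 12


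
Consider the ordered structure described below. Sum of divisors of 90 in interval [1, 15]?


Interval [1,15] in divisors of 90: [1, 3, 5, 15]
Sum = 24


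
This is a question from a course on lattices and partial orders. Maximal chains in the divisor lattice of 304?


A maximal chain goes from the minimum element to a maximal element via cover relations.
Counting all min-to-max paths in the cover graph.
Total maximal chains: 5


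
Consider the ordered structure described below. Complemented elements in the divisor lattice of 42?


An element a is complemented if some b has a meet b = bottom, a join b = top.
a is complemented iff gcd(a, n/a)=1, i.e. a is a unitary divisor of 42.
Complemented elements: 1, 2, 3, 6, 7, 14, ... (2 more)
Count: 8


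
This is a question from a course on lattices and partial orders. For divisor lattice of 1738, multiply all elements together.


Divisors of 1738: [1, 2, 11, 22, 79, 158, 869, 1738]
Product = n^(d(n)/2) = 1738^(8/2)
Product = 9124290174736


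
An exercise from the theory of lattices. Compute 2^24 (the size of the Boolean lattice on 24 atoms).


Power set = 2^n.
2^24 = 16777216


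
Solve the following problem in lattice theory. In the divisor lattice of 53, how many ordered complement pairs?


Complement pair (a,b): a meet b = bottom, a join b = top.
Here: gcd(a,b)=1 and lcm(a,b)=53, i.e. a*b=53 with a,b coprime.
Pairs found: (1,53), (53,1)
Total ordered pairs: 2


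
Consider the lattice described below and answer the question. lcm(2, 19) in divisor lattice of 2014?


Join=lcm.
gcd(2,19)=1
lcm=38


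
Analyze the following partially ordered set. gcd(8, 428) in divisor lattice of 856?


Meet=gcd.
gcd(8,428)=4


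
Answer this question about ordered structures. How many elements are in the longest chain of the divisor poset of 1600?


A chain is a totally ordered subset; we count the number of elements in a maximum chain.
Compute, for each element x, the size of the longest chain ending at x:
  1: 1
  2: 2
  5: 2
  4: 3
  25: 3
  8: 4
  ...
A maximum chain: 1 < 2 < 4 < 8 < 16 < 32 < 64 < 320 < 1600
Number of elements in the longest chain: 9


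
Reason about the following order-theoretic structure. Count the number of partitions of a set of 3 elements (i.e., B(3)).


B(n) = number of set partitions of an n-element set.
B(n) satisfies the recurrence: B(n+1) = sum_k C(n,k)*B(k).
B(3) = 5


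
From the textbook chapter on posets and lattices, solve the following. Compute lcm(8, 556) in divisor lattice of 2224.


In a divisor lattice, join = lcm (least common multiple).
gcd(8,556) = 4
lcm(8,556) = 8*556/gcd = 4448/4 = 1112


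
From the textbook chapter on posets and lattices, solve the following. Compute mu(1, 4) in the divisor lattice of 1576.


In a divisor lattice, mu(a,b) = mu(b/a) where mu is the classical Mobius function.
b/a = 4/1 = 4
Prime factorization of 4: primes [2]
4 is not squarefree, so mu(4) = 0


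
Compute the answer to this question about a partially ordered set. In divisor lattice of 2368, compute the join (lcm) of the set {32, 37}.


In a divisor lattice, join = lcm (least common multiple).
Compute lcm iteratively: start with first element, then lcm(current, next).
Elements: [32, 37]
lcm(32,37) = 1184
Final lcm = 1184


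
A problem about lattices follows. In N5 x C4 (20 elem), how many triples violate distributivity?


Distributive law: a ^ (b v c) = (a ^ b) v (a ^ c).
Check all 20^3 = 8000 ordered triples (a,b,c).
  e.g. a=(b,0), b=(a,0), c=(c,0): lhs=(b,0) != rhs=(a,0)
  e.g. a=(b,0), b=(a,0), c=(c,1): lhs=(b,0) != rhs=(a,0)
Total violating triples: 128


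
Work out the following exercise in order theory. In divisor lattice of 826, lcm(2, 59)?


Join=lcm.
gcd(2,59)=1
lcm=118


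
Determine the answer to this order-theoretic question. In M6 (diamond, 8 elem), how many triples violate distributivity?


Distributive law: a ^ (b v c) = (a ^ b) v (a ^ c).
Check all 8^3 = 512 ordered triples (a,b,c).
  e.g. a=a1, b=a2, c=a3: lhs=a1 != rhs=0
  e.g. a=a1, b=a2, c=a4: lhs=a1 != rhs=0
Total violating triples: 120


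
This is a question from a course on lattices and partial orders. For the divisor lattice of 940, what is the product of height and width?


Height = length of longest chain minus 1; width = size of largest antichain.
A maximum chain: 1 | 47 | 235 | 470 | 940  (height 4).
A maximum antichain: {4, 10, 94, 235}  (width 4).
Product = 4 * 4 = 16


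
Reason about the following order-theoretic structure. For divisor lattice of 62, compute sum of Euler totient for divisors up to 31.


Divisors of 62 up to 31: [1, 2, 31]
phi values: [1, 1, 30]
Sum = 32


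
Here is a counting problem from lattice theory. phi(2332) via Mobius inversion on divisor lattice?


phi(n) = n * prod_{p|n} (1 - 1/p).
Prime divisors of 2332: [2, 11, 53]
phi(2332) = 2332 * (1 - 1/2) * (1 - 1/11) * (1 - 1/53)
phi(2332) = 1040


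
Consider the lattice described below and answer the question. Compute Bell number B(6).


B(n) = number of set partitions of an n-element set.
B(n) satisfies the recurrence: B(n+1) = sum_k C(n,k)*B(k).
B(6) = 203


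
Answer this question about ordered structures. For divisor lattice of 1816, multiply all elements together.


Divisors of 1816: [1, 2, 4, 8, 227, 454, 908, 1816]
Product = n^(d(n)/2) = 1816^(8/2)
Product = 10875854196736


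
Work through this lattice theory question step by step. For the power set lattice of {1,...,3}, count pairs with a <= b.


The order relation is {(a,b) : a <= b}, reflexive so it includes (a,a).
Examples: ({},{}), ({},{1,2}), ({},{1,2,3}), ({},{1,3}), ({},{1}), ...
Total ordered pairs: 27


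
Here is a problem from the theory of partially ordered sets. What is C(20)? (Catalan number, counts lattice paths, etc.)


C(n) = C(2n, n) / (n+1).
C(40, 20) = 137846528820
C(20) = 137846528820 / 21 = 6564120420


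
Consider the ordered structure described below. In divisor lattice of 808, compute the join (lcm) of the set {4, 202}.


In a divisor lattice, join = lcm (least common multiple).
Compute lcm iteratively: start with first element, then lcm(current, next).
Elements: [4, 202]
lcm(4,202) = 404
Final lcm = 404


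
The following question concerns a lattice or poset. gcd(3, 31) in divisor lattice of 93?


Meet=gcd.
gcd(3,31)=1


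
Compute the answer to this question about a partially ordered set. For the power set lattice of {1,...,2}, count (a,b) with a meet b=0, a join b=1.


Complement pair (a,b): a meet b = bottom, a join b = top.
Here: A intersect B = {} and A union B = {1,...,2}.
Pairs found: ({},{1,2}), ({1},{2}), ({2},{1}), ({1,2},{})
Total ordered pairs: 4


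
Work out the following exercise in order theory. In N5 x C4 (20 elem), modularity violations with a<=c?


Modular law: if a <= c then a v (b ^ c) = (a v b) ^ c.
Check all triples (a,b,c) with a <= c among 20 elements.
  e.g. a=(a,0), b=(c,0), c=(b,0): lhs=(a,0) != rhs=(b,0)
  e.g. a=(a,0), b=(c,1), c=(b,0): lhs=(a,0) != rhs=(b,0)
Total violating triples: 40


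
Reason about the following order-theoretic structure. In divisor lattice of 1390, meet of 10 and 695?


In a divisor lattice, meet = gcd (greatest common divisor).
By Euclidean algorithm or factoring: gcd(10,695) = 5


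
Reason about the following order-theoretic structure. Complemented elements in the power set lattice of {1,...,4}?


An element a is complemented if some b has a meet b = bottom, a join b = top.
every subset A has complement S\A, so all elements are complemented.
Complemented elements: {}, {1}, {2}, {3}, {4}, {1,2}, ... (10 more)
Count: 16


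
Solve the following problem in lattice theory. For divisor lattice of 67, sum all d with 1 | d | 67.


Interval [1,67] in divisors of 67: [1, 67]
Sum = 68


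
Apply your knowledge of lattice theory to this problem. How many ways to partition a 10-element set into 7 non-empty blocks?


S(n,k) = k*S(n-1,k) + S(n-1,k-1).
S(9,7) = 462, S(9,6) = 2646
S(10,7) = 7*462 + 2646 = 3234 + 2646
S(10,7) = 5880


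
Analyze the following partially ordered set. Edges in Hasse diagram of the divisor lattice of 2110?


A cover relation a -< b holds when a < b with no c strictly between.
Cover relations:
  1 -< 2
  1 -< 5
  1 -< 211
  2 -< 10
  2 -< 422
  5 -< 10
  5 -< 1055
  10 -< 2110
  ...4 more
Total: 12


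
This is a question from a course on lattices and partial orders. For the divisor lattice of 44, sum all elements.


sigma(n) = sum of divisors.
Divisors of 44: [1, 2, 4, 11, 22, 44]
Sum = 84


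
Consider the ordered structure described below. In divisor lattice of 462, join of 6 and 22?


In a divisor lattice, join = lcm (least common multiple).
gcd(6,22) = 2
lcm(6,22) = 6*22/gcd = 132/2 = 66


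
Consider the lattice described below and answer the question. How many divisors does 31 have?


Divisors of 31: [1, 31]
Count: 2


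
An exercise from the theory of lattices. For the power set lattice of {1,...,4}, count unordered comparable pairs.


A comparable pair {a,b} has a < b or b < a in the order.
Count unordered pairs where one element is strictly below the other.
Examples: {{},{1}}, {{},{2}}, {{},{3}}, {{},{4}}, ...
Total comparable pairs: 65


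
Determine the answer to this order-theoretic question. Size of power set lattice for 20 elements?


Power set = 2^n.
2^20 = 1048576


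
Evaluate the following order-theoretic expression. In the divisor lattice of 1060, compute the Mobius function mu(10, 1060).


In a divisor lattice, mu(a,b) = mu(b/a) where mu is the classical Mobius function.
b/a = 1060/10 = 106
Prime factorization of 106: primes [2, 53]
106 is squarefree with 2 prime factor(s), so mu(106) = (-1)^2 = 1


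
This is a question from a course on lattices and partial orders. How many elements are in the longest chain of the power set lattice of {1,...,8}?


A chain is a totally ordered subset; we count the number of elements in a maximum chain.
Compute, for each element x, the size of the longest chain ending at x:
  {}: 1
  {1}: 2
  {2}: 2
  {3}: 2
  {4}: 2
  {5}: 2
  ...
A maximum chain: {} < {1} < {1,2} < {1,2,3} < {1,2,3,4} < {1,2,3,4,5} < {1,2,3,4,5,6} < {1,2,3,4,5,6,7} < {1,2,3,4,5,6,7,8}
Number of elements in the longest chain: 9


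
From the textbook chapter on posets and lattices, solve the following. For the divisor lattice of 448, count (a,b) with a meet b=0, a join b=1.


Complement pair (a,b): a meet b = bottom, a join b = top.
Here: gcd(a,b)=1 and lcm(a,b)=448, i.e. a*b=448 with a,b coprime.
Pairs found: (1,448), (7,64), (64,7), (448,1)
Total ordered pairs: 4


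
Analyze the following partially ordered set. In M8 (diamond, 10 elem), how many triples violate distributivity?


Distributive law: a ^ (b v c) = (a ^ b) v (a ^ c).
Check all 10^3 = 1000 ordered triples (a,b,c).
  e.g. a=a1, b=a2, c=a3: lhs=a1 != rhs=0
  e.g. a=a1, b=a2, c=a4: lhs=a1 != rhs=0
Total violating triples: 336


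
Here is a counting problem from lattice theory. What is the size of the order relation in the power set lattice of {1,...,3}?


The order relation is {(a,b) : a <= b}, reflexive so it includes (a,a).
Examples: ({},{}), ({},{1,2}), ({},{1,2,3}), ({},{1,3}), ({},{1}), ...
Total ordered pairs: 27


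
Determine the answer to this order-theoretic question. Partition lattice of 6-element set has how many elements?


B(n) = number of set partitions of an n-element set.
B(n) satisfies the recurrence: B(n+1) = sum_k C(n,k)*B(k).
B(6) = 203


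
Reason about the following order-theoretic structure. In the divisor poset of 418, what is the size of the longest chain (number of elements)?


A chain is a totally ordered subset; we count the number of elements in a maximum chain.
Compute, for each element x, the size of the longest chain ending at x:
  1: 1
  2: 2
  11: 2
  19: 2
  22: 3
  38: 3
  ...
A maximum chain: 1 < 2 < 22 < 418
Number of elements in the longest chain: 4


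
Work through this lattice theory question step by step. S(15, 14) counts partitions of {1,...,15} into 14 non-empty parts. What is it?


S(n,k) = k*S(n-1,k) + S(n-1,k-1).
S(14,14) = 1, S(14,13) = 91
S(15,14) = 14*1 + 91 = 14 + 91
S(15,14) = 105


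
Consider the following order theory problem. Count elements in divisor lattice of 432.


Divisors of 432: [1, 2, 3, 4, 6, 8, 9, 12, 16, 18, 24, 27, 36, 48, 54, 72, 108, 144, 216, 432]
Count: 20


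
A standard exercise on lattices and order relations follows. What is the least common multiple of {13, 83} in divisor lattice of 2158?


In a divisor lattice, join = lcm (least common multiple).
Compute lcm iteratively: start with first element, then lcm(current, next).
Elements: [13, 83]
lcm(13,83) = 1079
Final lcm = 1079


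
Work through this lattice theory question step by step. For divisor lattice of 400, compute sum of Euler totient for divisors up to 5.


Divisors of 400 up to 5: [1, 2, 4, 5]
phi values: [1, 1, 2, 4]
Sum = 8


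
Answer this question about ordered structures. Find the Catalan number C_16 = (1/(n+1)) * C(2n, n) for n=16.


C(n) = C(2n, n) / (n+1).
C(32, 16) = 601080390
C(16) = 601080390 / 17 = 35357670


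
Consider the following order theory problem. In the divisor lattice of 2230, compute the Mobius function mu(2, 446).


In a divisor lattice, mu(a,b) = mu(b/a) where mu is the classical Mobius function.
b/a = 446/2 = 223
Prime factorization of 223: primes [223]
223 is squarefree with 1 prime factor(s), so mu(223) = (-1)^1 = -1


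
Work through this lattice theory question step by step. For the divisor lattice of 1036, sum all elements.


sigma(n) = sum of divisors.
Divisors of 1036: [1, 2, 4, 7, 14, 28, 37, 74, 148, 259, 518, 1036]
Sum = 2128


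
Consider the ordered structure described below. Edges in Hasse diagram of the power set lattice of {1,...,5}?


A cover relation a -< b holds when a < b with no c strictly between.
Cover relations:
  {} -< {1}
  {} -< {2}
  {} -< {3}
  {} -< {4}
  {} -< {5}
  {1} -< {1,2}
  {1} -< {1,3}
  {1} -< {1,4}
  ...72 more
Total: 80


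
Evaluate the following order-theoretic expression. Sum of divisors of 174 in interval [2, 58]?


Interval [2,58] in divisors of 174: [2, 58]
Sum = 60


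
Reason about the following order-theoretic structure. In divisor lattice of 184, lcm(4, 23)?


Join=lcm.
gcd(4,23)=1
lcm=92


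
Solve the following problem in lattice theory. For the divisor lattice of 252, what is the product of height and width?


Height = length of longest chain minus 1; width = size of largest antichain.
A maximum chain: 1 | 7 | 21 | 63 | 126 | 252  (height 5).
A maximum antichain: {4, 6, 9, 14, 21}  (width 5).
Product = 5 * 5 = 25


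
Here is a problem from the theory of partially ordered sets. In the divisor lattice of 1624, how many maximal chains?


A maximal chain goes from the minimum element to a maximal element via cover relations.
Counting all min-to-max paths in the cover graph.
Total maximal chains: 20


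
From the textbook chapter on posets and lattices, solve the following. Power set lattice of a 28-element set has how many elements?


Power set = 2^n.
2^28 = 268435456


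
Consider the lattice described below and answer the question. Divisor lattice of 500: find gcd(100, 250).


In a divisor lattice, meet = gcd (greatest common divisor).
By Euclidean algorithm or factoring: gcd(100,250) = 50


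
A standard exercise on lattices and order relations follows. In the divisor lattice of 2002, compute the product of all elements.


Divisors of 2002: [1, 2, 7, 11, 13, 14, 22, 26, 77, 91, 143, 154, 182, 286, 1001, 2002]
Product = n^(d(n)/2) = 2002^(16/2)
Product = 258055182353934343170048256


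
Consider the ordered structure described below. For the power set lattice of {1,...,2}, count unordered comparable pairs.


A comparable pair {a,b} has a < b or b < a in the order.
Count unordered pairs where one element is strictly below the other.
Examples: {{},{1}}, {{},{2}}, {{},{1,2}}, {{1},{1,2}}, ...
Total comparable pairs: 5


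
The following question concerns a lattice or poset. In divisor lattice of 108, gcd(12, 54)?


Meet=gcd.
gcd(12,54)=6


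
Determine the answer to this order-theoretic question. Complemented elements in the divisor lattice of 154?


An element a is complemented if some b has a meet b = bottom, a join b = top.
a is complemented iff gcd(a, n/a)=1, i.e. a is a unitary divisor of 154.
Complemented elements: 1, 2, 7, 11, 14, 22, ... (2 more)
Count: 8
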